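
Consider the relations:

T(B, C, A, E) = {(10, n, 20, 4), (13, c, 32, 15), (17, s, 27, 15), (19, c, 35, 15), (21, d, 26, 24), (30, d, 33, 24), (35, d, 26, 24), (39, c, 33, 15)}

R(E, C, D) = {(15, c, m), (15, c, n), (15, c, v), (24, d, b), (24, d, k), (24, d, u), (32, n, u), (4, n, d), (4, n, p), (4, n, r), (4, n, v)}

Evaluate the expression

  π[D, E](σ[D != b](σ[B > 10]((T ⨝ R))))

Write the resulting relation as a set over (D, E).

{(k, 24), (m, 15), (n, 15), (u, 24), (v, 15)}

Natural join on C, E: {(10, n, 20, 4, d), (10, n, 20, 4, p), (10, n, 20, 4, r), (10, n, 20, 4, v), (13, c, 32, 15, m), (13, c, 32, 15, n), (13, c, 32, 15, v), (19, c, 35, 15, m), (19, c, 35, 15, n), (19, c, 35, 15, v), (21, d, 26, 24, b), (21, d, 26, 24, k), (21, d, 26, 24, u), (30, d, 33, 24, b), (30, d, 33, 24, k), (30, d, 33, 24, u), (35, d, 26, 24, b), (35, d, 26, 24, k), (35, d, 26, 24, u), (39, c, 33, 15, m), (39, c, 33, 15, n), (39, c, 33, 15, v)}
Selection B > 10: {(13, c, 32, 15, m), (13, c, 32, 15, n), (13, c, 32, 15, v), (19, c, 35, 15, m), (19, c, 35, 15, n), (19, c, 35, 15, v), (21, d, 26, 24, b), (21, d, 26, 24, k), (21, d, 26, 24, u), (30, d, 33, 24, b), (30, d, 33, 24, k), (30, d, 33, 24, u), (35, d, 26, 24, b), (35, d, 26, 24, k), (35, d, 26, 24, u), (39, c, 33, 15, m), (39, c, 33, 15, n), (39, c, 33, 15, v)}
Selection D != b: {(13, c, 32, 15, m), (13, c, 32, 15, n), (13, c, 32, 15, v), (19, c, 35, 15, m), (19, c, 35, 15, n), (19, c, 35, 15, v), (21, d, 26, 24, k), (21, d, 26, 24, u), (30, d, 33, 24, k), (30, d, 33, 24, u), (35, d, 26, 24, k), (35, d, 26, 24, u), (39, c, 33, 15, m), (39, c, 33, 15, n), (39, c, 33, 15, v)}
Projecting to D, E (10 duplicate(s) eliminated): {(k, 24), (m, 15), (n, 15), (u, 24), (v, 15)}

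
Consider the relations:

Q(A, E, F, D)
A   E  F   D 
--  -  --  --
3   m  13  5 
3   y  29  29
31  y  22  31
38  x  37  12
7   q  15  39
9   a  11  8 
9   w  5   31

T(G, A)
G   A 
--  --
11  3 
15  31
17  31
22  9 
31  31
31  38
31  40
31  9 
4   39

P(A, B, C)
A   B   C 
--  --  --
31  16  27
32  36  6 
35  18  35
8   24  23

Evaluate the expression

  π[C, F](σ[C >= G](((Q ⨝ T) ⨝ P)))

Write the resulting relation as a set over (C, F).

{(27, 22)}

Joining Q and T on A yields {(3, m, 13, 5, 11), (3, y, 29, 29, 11), (31, y, 22, 31, 15), (31, y, 22, 31, 17), (31, y, 22, 31, 31), (38, x, 37, 12, 31), (9, a, 11, 8, 22), (9, a, 11, 8, 31), (9, w, 5, 31, 22), (9, w, 5, 31, 31)}.
Joining (Q ⨝ T) and P on A yields {(31, y, 22, 31, 15, 16, 27), (31, y, 22, 31, 17, 16, 27), (31, y, 22, 31, 31, 16, 27)}.
σ[C >= G]: keep tuples satisfying C >= G → {(31, y, 22, 31, 15, 16, 27), (31, y, 22, 31, 17, 16, 27)}
π_{C, F} gives {(27, 22)} (1 duplicate(s) eliminated).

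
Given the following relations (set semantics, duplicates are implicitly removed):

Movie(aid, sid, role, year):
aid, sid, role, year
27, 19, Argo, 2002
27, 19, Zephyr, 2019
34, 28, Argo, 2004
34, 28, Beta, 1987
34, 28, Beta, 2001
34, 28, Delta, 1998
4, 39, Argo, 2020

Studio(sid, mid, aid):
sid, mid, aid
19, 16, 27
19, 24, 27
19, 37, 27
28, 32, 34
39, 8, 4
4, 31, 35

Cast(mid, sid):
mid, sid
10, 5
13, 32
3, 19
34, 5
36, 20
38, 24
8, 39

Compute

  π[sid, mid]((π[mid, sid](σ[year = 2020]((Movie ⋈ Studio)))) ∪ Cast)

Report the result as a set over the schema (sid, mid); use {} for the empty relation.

{(19, 3), (20, 36), (24, 38), (32, 13), (39, 8), (5, 10), (5, 34)}

Joining Movie and Studio on aid, sid yields {(27, 19, Argo, 2002, 16), (27, 19, Argo, 2002, 24), (27, 19, Argo, 2002, 37), (27, 19, Zephyr, 2019, 16), (27, 19, Zephyr, 2019, 24), (27, 19, Zephyr, 2019, 37), (34, 28, Argo, 2004, 32), (34, 28, Beta, 1987, 32), (34, 28, Beta, 2001, 32), (34, 28, Delta, 1998, 32), (4, 39, Argo, 2020, 8)}.
σ[year = 2020]: keep tuples satisfying year = 2020 → {(4, 39, Argo, 2020, 8)}
π_{mid, sid} gives {(8, 39)}.
Set union of the two operands is {(10, 5), (13, 32), (3, 19), (34, 5), (36, 20), (38, 24), (8, 39)}.
π_{sid, mid} gives {(19, 3), (20, 36), (24, 38), (32, 13), (39, 8), (5, 10), (5, 34)}.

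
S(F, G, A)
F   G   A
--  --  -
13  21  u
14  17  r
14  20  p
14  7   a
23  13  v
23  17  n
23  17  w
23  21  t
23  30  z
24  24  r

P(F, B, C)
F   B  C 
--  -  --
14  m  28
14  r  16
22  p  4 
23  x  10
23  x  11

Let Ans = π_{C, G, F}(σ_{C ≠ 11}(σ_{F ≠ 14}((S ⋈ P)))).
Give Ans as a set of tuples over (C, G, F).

{(10, 13, 23), (10, 17, 23), (10, 21, 23), (10, 30, 23)}

Natural join on F: {(14, 17, r, m, 28), (14, 17, r, r, 16), (14, 20, p, m, 28), (14, 20, p, r, 16), (14, 7, a, m, 28), (14, 7, a, r, 16), (23, 13, v, x, 10), (23, 13, v, x, 11), (23, 17, n, x, 10), (23, 17, n, x, 11), (23, 17, w, x, 10), (23, 17, w, x, 11), (23, 21, t, x, 10), (23, 21, t, x, 11), (23, 30, z, x, 10), (23, 30, z, x, 11)}
Filtering on F ≠ 14 leaves {(23, 13, v, x, 10), (23, 13, v, x, 11), (23, 17, n, x, 10), (23, 17, n, x, 11), (23, 17, w, x, 10), (23, 17, w, x, 11), (23, 21, t, x, 10), (23, 21, t, x, 11), (23, 30, z, x, 10), (23, 30, z, x, 11)}.
Filtering on C ≠ 11 leaves {(23, 13, v, x, 10), (23, 17, n, x, 10), (23, 17, w, x, 10), (23, 21, t, x, 10), (23, 30, z, x, 10)}.
Keep only column(s) C, G, F (1 duplicate(s) eliminated): {(10, 13, 23), (10, 17, 23), (10, 21, 23), (10, 30, 23)}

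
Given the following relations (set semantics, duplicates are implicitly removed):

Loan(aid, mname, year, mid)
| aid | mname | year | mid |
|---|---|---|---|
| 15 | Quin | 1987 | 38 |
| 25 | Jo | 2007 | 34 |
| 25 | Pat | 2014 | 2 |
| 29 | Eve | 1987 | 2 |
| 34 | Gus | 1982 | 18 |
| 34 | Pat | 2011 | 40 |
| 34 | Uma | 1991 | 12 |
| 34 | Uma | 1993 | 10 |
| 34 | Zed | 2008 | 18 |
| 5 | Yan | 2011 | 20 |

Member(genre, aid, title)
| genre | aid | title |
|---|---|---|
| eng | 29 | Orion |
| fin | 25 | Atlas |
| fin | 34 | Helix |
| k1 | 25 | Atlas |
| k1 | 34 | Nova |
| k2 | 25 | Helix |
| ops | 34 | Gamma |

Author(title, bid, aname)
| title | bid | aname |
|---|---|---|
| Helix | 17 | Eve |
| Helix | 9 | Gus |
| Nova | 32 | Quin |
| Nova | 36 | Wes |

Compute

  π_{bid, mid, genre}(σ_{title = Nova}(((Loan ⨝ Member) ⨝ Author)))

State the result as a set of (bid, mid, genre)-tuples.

{(32, 10, k1), (32, 12, k1), (32, 18, k1), (32, 40, k1), (36, 10, k1), (36, 12, k1), (36, 18, k1), (36, 40, k1)}

Loan ⋈ Member (natural join on aid): {(25, Jo, 2007, 34, fin, Atlas), (25, Jo, 2007, 34, k1, Atlas), (25, Jo, 2007, 34, k2, Helix), (25, Pat, 2014, 2, fin, Atlas), (25, Pat, 2014, 2, k1, Atlas), (25, Pat, 2014, 2, k2, Helix), (29, Eve, 1987, 2, eng, Orion), (34, Gus, 1982, 18, fin, Helix), (34, Gus, 1982, 18, k1, Nova), (34, Gus, 1982, 18, ops, Gamma), (34, Pat, 2011, 40, fin, Helix), (34, Pat, 2011, 40, k1, Nova), (34, Pat, 2011, 40, ops, Gamma), (34, Uma, 1991, 12, fin, Helix), (34, Uma, 1991, 12, k1, Nova), (34, Uma, 1991, 12, ops, Gamma), (34, Uma, 1993, 10, fin, Helix), (34, Uma, 1993, 10, k1, Nova), (34, Uma, 1993, 10, ops, Gamma), (34, Zed, 2008, 18, fin, Helix), (34, Zed, 2008, 18, k1, Nova), (34, Zed, 2008, 18, ops, Gamma)}
(Loan ⨝ Member) ⋈ Author (natural join on title): {(25, Jo, 2007, 34, k2, Helix, 17, Eve), (25, Jo, 2007, 34, k2, Helix, 9, Gus), (25, Pat, 2014, 2, k2, Helix, 17, Eve), (25, Pat, 2014, 2, k2, Helix, 9, Gus), (34, Gus, 1982, 18, fin, Helix, 17, Eve), (34, Gus, 1982, 18, fin, Helix, 9, Gus), (34, Gus, 1982, 18, k1, Nova, 32, Quin), (34, Gus, 1982, 18, k1, Nova, 36, Wes), (34, Pat, 2011, 40, fin, Helix, 17, Eve), (34, Pat, 2011, 40, fin, Helix, 9, Gus), (34, Pat, 2011, 40, k1, Nova, 32, Quin), (34, Pat, 2011, 40, k1, Nova, 36, Wes), (34, Uma, 1991, 12, fin, Helix, 17, Eve), (34, Uma, 1991, 12, fin, Helix, 9, Gus), (34, Uma, 1991, 12, k1, Nova, 32, Quin), (34, Uma, 1991, 12, k1, Nova, 36, Wes), (34, Uma, 1993, 10, fin, Helix, 17, Eve), (34, Uma, 1993, 10, fin, Helix, 9, Gus), (34, Uma, 1993, 10, k1, Nova, 32, Quin), (34, Uma, 1993, 10, k1, Nova, 36, Wes), (34, Zed, 2008, 18, fin, Helix, 17, Eve), (34, Zed, 2008, 18, fin, Helix, 9, Gus), (34, Zed, 2008, 18, k1, Nova, 32, Quin), (34, Zed, 2008, 18, k1, Nova, 36, Wes)}
Apply σ_{title = Nova}; surviving tuples: {(34, Gus, 1982, 18, k1, Nova, 32, Quin), (34, Gus, 1982, 18, k1, Nova, 36, Wes), (34, Pat, 2011, 40, k1, Nova, 32, Quin), (34, Pat, 2011, 40, k1, Nova, 36, Wes), (34, Uma, 1991, 12, k1, Nova, 32, Quin), (34, Uma, 1991, 12, k1, Nova, 36, Wes), (34, Uma, 1993, 10, k1, Nova, 32, Quin), (34, Uma, 1993, 10, k1, Nova, 36, Wes), (34, Zed, 2008, 18, k1, Nova, 32, Quin), (34, Zed, 2008, 18, k1, Nova, 36, Wes)}
Keep only column(s) bid, mid, genre (2 duplicate(s) eliminated): {(32, 10, k1), (32, 12, k1), (32, 18, k1), (32, 40, k1), (36, 10, k1), (36, 12, k1), (36, 18, k1), (36, 40, k1)}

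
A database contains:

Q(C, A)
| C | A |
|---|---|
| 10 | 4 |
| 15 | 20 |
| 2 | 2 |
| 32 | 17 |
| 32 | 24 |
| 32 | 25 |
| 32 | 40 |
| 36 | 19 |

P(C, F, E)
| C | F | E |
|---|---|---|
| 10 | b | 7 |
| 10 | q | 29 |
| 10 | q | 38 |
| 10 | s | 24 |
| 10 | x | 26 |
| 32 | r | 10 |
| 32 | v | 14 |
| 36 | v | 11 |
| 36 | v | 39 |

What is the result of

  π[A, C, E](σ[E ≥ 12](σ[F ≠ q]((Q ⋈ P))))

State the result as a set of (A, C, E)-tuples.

Joining Q and P on C yields {(10, 4, b, 7), (10, 4, q, 29), (10, 4, q, 38), (10, 4, s, 24), (10, 4, x, 26), (32, 17, r, 10), (32, 17, v, 14), (32, 24, r, 10), (32, 24, v, 14), (32, 25, r, 10), (32, 25, v, 14), (32, 40, r, 10), (32, 40, v, 14), (36, 19, v, 11), (36, 19, v, 39)}.
Filtering on F ≠ q leaves {(10, 4, b, 7), (10, 4, s, 24), (10, 4, x, 26), (32, 17, r, 10), (32, 17, v, 14), (32, 24, r, 10), (32, 24, v, 14), (32, 25, r, 10), (32, 25, v, 14), (32, 40, r, 10), (32, 40, v, 14), (36, 19, v, 11), (36, 19, v, 39)}.
Filtering on E ≥ 12 leaves {(10, 4, s, 24), (10, 4, x, 26), (32, 17, v, 14), (32, 24, v, 14), (32, 25, v, 14), (32, 40, v, 14), (36, 19, v, 39)}.
Projecting to A, C, E: {(17, 32, 14), (19, 36, 39), (24, 32, 14), (25, 32, 14), (4, 10, 24), (4, 10, 26), (40, 32, 14)}

{(17, 32, 14), (19, 36, 39), (24, 32, 14), (25, 32, 14), (4, 10, 24), (4, 10, 26), (40, 32, 14)}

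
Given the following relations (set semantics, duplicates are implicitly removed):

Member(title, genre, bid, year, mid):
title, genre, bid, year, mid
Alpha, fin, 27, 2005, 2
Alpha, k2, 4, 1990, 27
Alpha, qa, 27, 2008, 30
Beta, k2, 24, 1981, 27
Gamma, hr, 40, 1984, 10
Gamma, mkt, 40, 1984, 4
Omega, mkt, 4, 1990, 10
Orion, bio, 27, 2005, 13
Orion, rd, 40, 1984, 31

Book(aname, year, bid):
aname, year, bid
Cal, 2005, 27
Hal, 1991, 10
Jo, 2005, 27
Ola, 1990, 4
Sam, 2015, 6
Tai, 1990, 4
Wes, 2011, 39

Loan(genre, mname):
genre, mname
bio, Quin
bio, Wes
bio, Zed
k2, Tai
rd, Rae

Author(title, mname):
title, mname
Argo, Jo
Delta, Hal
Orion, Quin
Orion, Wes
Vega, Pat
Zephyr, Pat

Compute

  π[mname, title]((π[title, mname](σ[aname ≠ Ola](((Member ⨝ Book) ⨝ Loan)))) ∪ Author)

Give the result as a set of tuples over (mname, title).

{(Hal, Delta), (Jo, Argo), (Pat, Vega), (Pat, Zephyr), (Quin, Orion), (Tai, Alpha), (Wes, Orion), (Zed, Orion)}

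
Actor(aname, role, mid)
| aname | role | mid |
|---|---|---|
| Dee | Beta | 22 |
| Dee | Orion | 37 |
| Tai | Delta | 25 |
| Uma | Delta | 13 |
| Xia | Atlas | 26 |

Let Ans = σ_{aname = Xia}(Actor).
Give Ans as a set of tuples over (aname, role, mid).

{(Xia, Atlas, 26)}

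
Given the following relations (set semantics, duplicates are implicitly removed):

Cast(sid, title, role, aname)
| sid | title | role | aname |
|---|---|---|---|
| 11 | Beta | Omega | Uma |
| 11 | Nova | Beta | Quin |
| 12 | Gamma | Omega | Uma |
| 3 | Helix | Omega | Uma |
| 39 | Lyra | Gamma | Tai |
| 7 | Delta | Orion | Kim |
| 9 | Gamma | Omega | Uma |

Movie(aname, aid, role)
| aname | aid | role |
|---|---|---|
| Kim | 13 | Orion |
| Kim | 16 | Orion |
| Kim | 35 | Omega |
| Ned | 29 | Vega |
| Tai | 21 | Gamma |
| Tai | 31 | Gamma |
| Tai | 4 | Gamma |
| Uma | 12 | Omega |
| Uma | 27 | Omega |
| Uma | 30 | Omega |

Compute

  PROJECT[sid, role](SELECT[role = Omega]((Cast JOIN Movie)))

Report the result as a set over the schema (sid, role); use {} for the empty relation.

{(11, Omega), (12, Omega), (3, Omega), (9, Omega)}

Natural join on role, aname: {(11, Beta, Omega, Uma, 12), (11, Beta, Omega, Uma, 27), (11, Beta, Omega, Uma, 30), (12, Gamma, Omega, Uma, 12), (12, Gamma, Omega, Uma, 27), (12, Gamma, Omega, Uma, 30), (3, Helix, Omega, Uma, 12), (3, Helix, Omega, Uma, 27), (3, Helix, Omega, Uma, 30), (39, Lyra, Gamma, Tai, 21), (39, Lyra, Gamma, Tai, 31), (39, Lyra, Gamma, Tai, 4), (7, Delta, Orion, Kim, 13), (7, Delta, Orion, Kim, 16), (9, Gamma, Omega, Uma, 12), (9, Gamma, Omega, Uma, 27), (9, Gamma, Omega, Uma, 30)}
Selection role = Omega: {(11, Beta, Omega, Uma, 12), (11, Beta, Omega, Uma, 27), (11, Beta, Omega, Uma, 30), (12, Gamma, Omega, Uma, 12), (12, Gamma, Omega, Uma, 27), (12, Gamma, Omega, Uma, 30), (3, Helix, Omega, Uma, 12), (3, Helix, Omega, Uma, 27), (3, Helix, Omega, Uma, 30), (9, Gamma, Omega, Uma, 12), (9, Gamma, Omega, Uma, 27), (9, Gamma, Omega, Uma, 30)}
Keep only column(s) sid, role (8 duplicate(s) eliminated): {(11, Omega), (12, Omega), (3, Omega), (9, Omega)}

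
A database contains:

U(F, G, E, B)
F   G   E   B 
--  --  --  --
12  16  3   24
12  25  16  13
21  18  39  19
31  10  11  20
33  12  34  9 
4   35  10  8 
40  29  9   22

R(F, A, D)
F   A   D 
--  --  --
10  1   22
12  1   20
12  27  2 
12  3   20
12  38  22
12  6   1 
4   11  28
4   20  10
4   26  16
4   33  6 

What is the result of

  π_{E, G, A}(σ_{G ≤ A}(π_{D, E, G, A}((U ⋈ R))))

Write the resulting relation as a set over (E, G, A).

{(16, 25, 27), (16, 25, 38), (3, 16, 27), (3, 16, 38)}

U ⋈ R (natural join on F): {(12, 16, 3, 24, 1, 20), (12, 16, 3, 24, 27, 2), (12, 16, 3, 24, 3, 20), (12, 16, 3, 24, 38, 22), (12, 16, 3, 24, 6, 1), (12, 25, 16, 13, 1, 20), (12, 25, 16, 13, 27, 2), (12, 25, 16, 13, 3, 20), (12, 25, 16, 13, 38, 22), (12, 25, 16, 13, 6, 1), (4, 35, 10, 8, 11, 28), (4, 35, 10, 8, 20, 10), (4, 35, 10, 8, 26, 16), (4, 35, 10, 8, 33, 6)}
Keep only column(s) D, E, G, A: {(1, 16, 25, 6), (1, 3, 16, 6), (10, 10, 35, 20), (16, 10, 35, 26), (2, 16, 25, 27), (2, 3, 16, 27), (20, 16, 25, 1), (20, 16, 25, 3), (20, 3, 16, 1), (20, 3, 16, 3), (22, 16, 25, 38), (22, 3, 16, 38), (28, 10, 35, 11), (6, 10, 35, 33)}
Apply σ_{G ≤ A}; surviving tuples: {(2, 16, 25, 27), (2, 3, 16, 27), (22, 16, 25, 38), (22, 3, 16, 38)}
Keep only column(s) E, G, A: {(16, 25, 27), (16, 25, 38), (3, 16, 27), (3, 16, 38)}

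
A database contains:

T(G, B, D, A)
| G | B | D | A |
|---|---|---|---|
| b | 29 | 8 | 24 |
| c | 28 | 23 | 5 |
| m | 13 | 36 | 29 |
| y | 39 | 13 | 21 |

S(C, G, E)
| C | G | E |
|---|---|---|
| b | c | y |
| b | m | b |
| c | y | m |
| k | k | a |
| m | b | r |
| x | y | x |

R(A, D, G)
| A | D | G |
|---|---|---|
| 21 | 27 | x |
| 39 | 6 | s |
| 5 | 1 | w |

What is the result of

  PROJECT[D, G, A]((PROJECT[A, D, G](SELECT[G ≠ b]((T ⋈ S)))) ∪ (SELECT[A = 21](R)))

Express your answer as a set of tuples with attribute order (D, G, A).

T ⋈ S (natural join on G): {(b, 29, 8, 24, m, r), (c, 28, 23, 5, b, y), (m, 13, 36, 29, b, b), (y, 39, 13, 21, c, m), (y, 39, 13, 21, x, x)}
Apply σ_{G ≠ b}; surviving tuples: {(c, 28, 23, 5, b, y), (m, 13, 36, 29, b, b), (y, 39, 13, 21, c, m), (y, 39, 13, 21, x, x)}
Keep only column(s) A, D, G (1 duplicate(s) eliminated): {(21, 13, y), (29, 36, m), (5, 23, c)}
Apply σ_{A = 21}; surviving tuples: {(21, 27, x)}
Union: {(21, 13, y), (29, 36, m), (5, 23, c)} with {(21, 27, x)} → {(21, 13, y), (21, 27, x), (29, 36, m), (5, 23, c)}
Keep only column(s) D, G, A: {(13, y, 21), (23, c, 5), (27, x, 21), (36, m, 29)}

{(13, y, 21), (23, c, 5), (27, x, 21), (36, m, 29)}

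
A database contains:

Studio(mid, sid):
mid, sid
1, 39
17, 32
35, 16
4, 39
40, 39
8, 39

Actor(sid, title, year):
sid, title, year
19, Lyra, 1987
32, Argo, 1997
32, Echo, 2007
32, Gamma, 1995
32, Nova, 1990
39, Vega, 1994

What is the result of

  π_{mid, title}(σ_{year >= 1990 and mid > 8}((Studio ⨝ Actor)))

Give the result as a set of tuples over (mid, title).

{(17, Argo), (17, Echo), (17, Gamma), (17, Nova), (40, Vega)}

Studio ⋈ Actor (natural join on sid): {(1, 39, Vega, 1994), (17, 32, Argo, 1997), (17, 32, Echo, 2007), (17, 32, Gamma, 1995), (17, 32, Nova, 1990), (4, 39, Vega, 1994), (40, 39, Vega, 1994), (8, 39, Vega, 1994)}
Apply σ_{year >= 1990 and mid > 8}; surviving tuples: {(17, 32, Argo, 1997), (17, 32, Echo, 2007), (17, 32, Gamma, 1995), (17, 32, Nova, 1990), (40, 39, Vega, 1994)}
Keep only column(s) mid, title: {(17, Argo), (17, Echo), (17, Gamma), (17, Nova), (40, Vega)}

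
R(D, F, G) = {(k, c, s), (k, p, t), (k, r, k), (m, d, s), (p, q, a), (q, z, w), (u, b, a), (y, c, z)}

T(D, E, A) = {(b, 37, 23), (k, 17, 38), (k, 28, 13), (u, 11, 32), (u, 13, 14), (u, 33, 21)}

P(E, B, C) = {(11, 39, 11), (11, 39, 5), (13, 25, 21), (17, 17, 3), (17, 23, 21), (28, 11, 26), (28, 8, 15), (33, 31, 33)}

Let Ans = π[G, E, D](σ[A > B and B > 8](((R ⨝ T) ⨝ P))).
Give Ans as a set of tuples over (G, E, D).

{(k, 17, k), (k, 28, k), (s, 17, k), (s, 28, k), (t, 17, k), (t, 28, k)}

R ⋈ T (natural join on D): {(k, c, s, 17, 38), (k, c, s, 28, 13), (k, p, t, 17, 38), (k, p, t, 28, 13), (k, r, k, 17, 38), (k, r, k, 28, 13), (u, b, a, 11, 32), (u, b, a, 13, 14), (u, b, a, 33, 21)}
(R ⨝ T) ⋈ P (natural join on E): {(k, c, s, 17, 38, 17, 3), (k, c, s, 17, 38, 23, 21), (k, c, s, 28, 13, 11, 26), (k, c, s, 28, 13, 8, 15), (k, p, t, 17, 38, 17, 3), (k, p, t, 17, 38, 23, 21), (k, p, t, 28, 13, 11, 26), (k, p, t, 28, 13, 8, 15), (k, r, k, 17, 38, 17, 3), (k, r, k, 17, 38, 23, 21), (k, r, k, 28, 13, 11, 26), (k, r, k, 28, 13, 8, 15), (u, b, a, 11, 32, 39, 11), (u, b, a, 11, 32, 39, 5), (u, b, a, 13, 14, 25, 21), (u, b, a, 33, 21, 31, 33)}
σ[A > B and B > 8]: keep tuples satisfying A > B and B > 8 → {(k, c, s, 17, 38, 17, 3), (k, c, s, 17, 38, 23, 21), (k, c, s, 28, 13, 11, 26), (k, p, t, 17, 38, 17, 3), (k, p, t, 17, 38, 23, 21), (k, p, t, 28, 13, 11, 26), (k, r, k, 17, 38, 17, 3), (k, r, k, 17, 38, 23, 21), (k, r, k, 28, 13, 11, 26)}
π[G, E, D]: project onto (G, E, D) (3 duplicate(s) eliminated) → {(k, 17, k), (k, 28, k), (s, 17, k), (s, 28, k), (t, 17, k), (t, 28, k)}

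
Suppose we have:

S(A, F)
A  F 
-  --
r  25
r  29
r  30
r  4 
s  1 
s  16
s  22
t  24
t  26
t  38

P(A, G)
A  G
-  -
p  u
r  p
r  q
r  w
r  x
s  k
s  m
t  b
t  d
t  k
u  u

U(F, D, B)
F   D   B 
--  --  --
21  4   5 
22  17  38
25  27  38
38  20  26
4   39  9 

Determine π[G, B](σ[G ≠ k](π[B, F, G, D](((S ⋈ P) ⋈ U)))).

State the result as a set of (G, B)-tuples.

{(b, 26), (d, 26), (m, 38), (p, 38), (p, 9), (q, 38), (q, 9), (w, 38), (w, 9), (x, 38), (x, 9)}

S ⋈ P (natural join on A): {(r, 25, p), (r, 25, q), (r, 25, w), (r, 25, x), (r, 29, p), (r, 29, q), (r, 29, w), (r, 29, x), (r, 30, p), (r, 30, q), (r, 30, w), (r, 30, x), (r, 4, p), (r, 4, q), (r, 4, w), (r, 4, x), (s, 1, k), (s, 1, m), (s, 16, k), (s, 16, m), (s, 22, k), (s, 22, m), (t, 24, b), (t, 24, d), (t, 24, k), (t, 26, b), (t, 26, d), (t, 26, k), (t, 38, b), (t, 38, d), (t, 38, k)}
(S ⋈ P) ⋈ U (natural join on F): {(r, 25, p, 27, 38), (r, 25, q, 27, 38), (r, 25, w, 27, 38), (r, 25, x, 27, 38), (r, 4, p, 39, 9), (r, 4, q, 39, 9), (r, 4, w, 39, 9), (r, 4, x, 39, 9), (s, 22, k, 17, 38), (s, 22, m, 17, 38), (t, 38, b, 20, 26), (t, 38, d, 20, 26), (t, 38, k, 20, 26)}
π_{B, F, G, D} gives {(26, 38, b, 20), (26, 38, d, 20), (26, 38, k, 20), (38, 22, k, 17), (38, 22, m, 17), (38, 25, p, 27), (38, 25, q, 27), (38, 25, w, 27), (38, 25, x, 27), (9, 4, p, 39), (9, 4, q, 39), (9, 4, w, 39), (9, 4, x, 39)}.
Selection G ≠ k: {(26, 38, b, 20), (26, 38, d, 20), (38, 22, m, 17), (38, 25, p, 27), (38, 25, q, 27), (38, 25, w, 27), (38, 25, x, 27), (9, 4, p, 39), (9, 4, q, 39), (9, 4, w, 39), (9, 4, x, 39)}
π_{G, B} gives {(b, 26), (d, 26), (m, 38), (p, 38), (p, 9), (q, 38), (q, 9), (w, 38), (w, 9), (x, 38), (x, 9)}.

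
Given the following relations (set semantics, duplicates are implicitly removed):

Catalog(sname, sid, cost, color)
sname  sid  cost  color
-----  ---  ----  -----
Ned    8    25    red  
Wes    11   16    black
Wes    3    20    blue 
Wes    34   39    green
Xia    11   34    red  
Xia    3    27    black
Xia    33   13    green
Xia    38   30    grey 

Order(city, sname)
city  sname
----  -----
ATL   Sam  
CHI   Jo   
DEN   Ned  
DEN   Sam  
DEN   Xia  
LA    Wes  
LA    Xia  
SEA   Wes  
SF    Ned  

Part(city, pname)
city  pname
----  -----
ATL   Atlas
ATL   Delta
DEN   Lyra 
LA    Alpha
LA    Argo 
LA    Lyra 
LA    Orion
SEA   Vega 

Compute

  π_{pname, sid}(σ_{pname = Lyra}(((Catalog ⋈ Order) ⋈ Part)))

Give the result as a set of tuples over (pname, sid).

Joining Catalog and Order on sname yields {(Ned, 8, 25, red, DEN), (Ned, 8, 25, red, SF), (Wes, 11, 16, black, LA), (Wes, 11, 16, black, SEA), (Wes, 3, 20, blue, LA), (Wes, 3, 20, blue, SEA), (Wes, 34, 39, green, LA), (Wes, 34, 39, green, SEA), (Xia, 11, 34, red, DEN), (Xia, 11, 34, red, LA), (Xia, 3, 27, black, DEN), (Xia, 3, 27, black, LA), (Xia, 33, 13, green, DEN), (Xia, 33, 13, green, LA), (Xia, 38, 30, grey, DEN), (Xia, 38, 30, grey, LA)}.
Joining (Catalog ⋈ Order) and Part on city yields {(Ned, 8, 25, red, DEN, Lyra), (Wes, 11, 16, black, LA, Alpha), (Wes, 11, 16, black, LA, Argo), (Wes, 11, 16, black, LA, Lyra), (Wes, 11, 16, black, LA, Orion), (Wes, 11, 16, black, SEA, Vega), (Wes, 3, 20, blue, LA, Alpha), (Wes, 3, 20, blue, LA, Argo), (Wes, 3, 20, blue, LA, Lyra), (Wes, 3, 20, blue, LA, Orion), (Wes, 3, 20, blue, SEA, Vega), (Wes, 34, 39, green, LA, Alpha), (Wes, 34, 39, green, LA, Argo), (Wes, 34, 39, green, LA, Lyra), (Wes, 34, 39, green, LA, Orion), (Wes, 34, 39, green, SEA, Vega), (Xia, 11, 34, red, DEN, Lyra), (Xia, 11, 34, red, LA, Alpha), (Xia, 11, 34, red, LA, Argo), (Xia, 11, 34, red, LA, Lyra), (Xia, 11, 34, red, LA, Orion), (Xia, 3, 27, black, DEN, Lyra), (Xia, 3, 27, black, LA, Alpha), (Xia, 3, 27, black, LA, Argo), (Xia, 3, 27, black, LA, Lyra), (Xia, 3, 27, black, LA, Orion), (Xia, 33, 13, green, DEN, Lyra), (Xia, 33, 13, green, LA, Alpha), (Xia, 33, 13, green, LA, Argo), (Xia, 33, 13, green, LA, Lyra), (Xia, 33, 13, green, LA, Orion), (Xia, 38, 30, grey, DEN, Lyra), (Xia, 38, 30, grey, LA, Alpha), (Xia, 38, 30, grey, LA, Argo), (Xia, 38, 30, grey, LA, Lyra), (Xia, 38, 30, grey, LA, Orion)}.
Apply σ_{pname = Lyra}; surviving tuples: {(Ned, 8, 25, red, DEN, Lyra), (Wes, 11, 16, black, LA, Lyra), (Wes, 3, 20, blue, LA, Lyra), (Wes, 34, 39, green, LA, Lyra), (Xia, 11, 34, red, DEN, Lyra), (Xia, 11, 34, red, LA, Lyra), (Xia, 3, 27, black, DEN, Lyra), (Xia, 3, 27, black, LA, Lyra), (Xia, 33, 13, green, DEN, Lyra), (Xia, 33, 13, green, LA, Lyra), (Xia, 38, 30, grey, DEN, Lyra), (Xia, 38, 30, grey, LA, Lyra)}
Keep only column(s) pname, sid (6 duplicate(s) eliminated): {(Lyra, 11), (Lyra, 3), (Lyra, 33), (Lyra, 34), (Lyra, 38), (Lyra, 8)}

{(Lyra, 11), (Lyra, 3), (Lyra, 33), (Lyra, 34), (Lyra, 38), (Lyra, 8)}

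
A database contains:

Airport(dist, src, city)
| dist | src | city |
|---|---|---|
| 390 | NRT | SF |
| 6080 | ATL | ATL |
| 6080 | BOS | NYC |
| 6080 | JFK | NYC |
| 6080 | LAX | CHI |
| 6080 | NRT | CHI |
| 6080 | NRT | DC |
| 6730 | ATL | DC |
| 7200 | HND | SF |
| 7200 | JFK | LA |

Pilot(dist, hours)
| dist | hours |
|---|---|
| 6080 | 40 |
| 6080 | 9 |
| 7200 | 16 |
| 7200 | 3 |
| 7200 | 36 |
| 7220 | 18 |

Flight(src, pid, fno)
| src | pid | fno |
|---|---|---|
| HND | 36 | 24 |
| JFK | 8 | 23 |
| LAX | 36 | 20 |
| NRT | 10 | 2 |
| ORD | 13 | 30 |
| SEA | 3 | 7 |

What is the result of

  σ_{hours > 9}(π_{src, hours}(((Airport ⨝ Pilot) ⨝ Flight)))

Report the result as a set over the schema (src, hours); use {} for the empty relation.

{(HND, 16), (HND, 36), (JFK, 16), (JFK, 36), (JFK, 40), (LAX, 40), (NRT, 40)}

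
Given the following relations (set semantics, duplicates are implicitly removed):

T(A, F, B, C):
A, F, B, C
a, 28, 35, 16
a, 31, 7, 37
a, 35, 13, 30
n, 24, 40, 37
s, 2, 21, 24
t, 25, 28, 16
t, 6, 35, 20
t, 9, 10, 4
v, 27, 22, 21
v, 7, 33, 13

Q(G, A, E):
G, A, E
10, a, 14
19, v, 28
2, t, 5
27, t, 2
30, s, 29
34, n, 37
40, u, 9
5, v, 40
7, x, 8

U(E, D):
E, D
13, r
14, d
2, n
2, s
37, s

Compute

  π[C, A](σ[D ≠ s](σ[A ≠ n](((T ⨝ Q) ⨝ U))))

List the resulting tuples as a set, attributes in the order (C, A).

{(16, a), (16, t), (20, t), (30, a), (37, a), (4, t)}

Joining T and Q on A yields {(a, 28, 35, 16, 10, 14), (a, 31, 7, 37, 10, 14), (a, 35, 13, 30, 10, 14), (n, 24, 40, 37, 34, 37), (s, 2, 21, 24, 30, 29), (t, 25, 28, 16, 2, 5), (t, 25, 28, 16, 27, 2), (t, 6, 35, 20, 2, 5), (t, 6, 35, 20, 27, 2), (t, 9, 10, 4, 2, 5), (t, 9, 10, 4, 27, 2), (v, 27, 22, 21, 19, 28), (v, 27, 22, 21, 5, 40), (v, 7, 33, 13, 19, 28), (v, 7, 33, 13, 5, 40)}.
Joining (T ⨝ Q) and U on E yields {(a, 28, 35, 16, 10, 14, d), (a, 31, 7, 37, 10, 14, d), (a, 35, 13, 30, 10, 14, d), (n, 24, 40, 37, 34, 37, s), (t, 25, 28, 16, 27, 2, n), (t, 25, 28, 16, 27, 2, s), (t, 6, 35, 20, 27, 2, n), (t, 6, 35, 20, 27, 2, s), (t, 9, 10, 4, 27, 2, n), (t, 9, 10, 4, 27, 2, s)}.
σ[A ≠ n]: keep tuples satisfying A ≠ n → {(a, 28, 35, 16, 10, 14, d), (a, 31, 7, 37, 10, 14, d), (a, 35, 13, 30, 10, 14, d), (t, 25, 28, 16, 27, 2, n), (t, 25, 28, 16, 27, 2, s), (t, 6, 35, 20, 27, 2, n), (t, 6, 35, 20, 27, 2, s), (t, 9, 10, 4, 27, 2, n), (t, 9, 10, 4, 27, 2, s)}
σ[D ≠ s]: keep tuples satisfying D ≠ s → {(a, 28, 35, 16, 10, 14, d), (a, 31, 7, 37, 10, 14, d), (a, 35, 13, 30, 10, 14, d), (t, 25, 28, 16, 27, 2, n), (t, 6, 35, 20, 27, 2, n), (t, 9, 10, 4, 27, 2, n)}
Keep only column(s) C, A: {(16, a), (16, t), (20, t), (30, a), (37, a), (4, t)}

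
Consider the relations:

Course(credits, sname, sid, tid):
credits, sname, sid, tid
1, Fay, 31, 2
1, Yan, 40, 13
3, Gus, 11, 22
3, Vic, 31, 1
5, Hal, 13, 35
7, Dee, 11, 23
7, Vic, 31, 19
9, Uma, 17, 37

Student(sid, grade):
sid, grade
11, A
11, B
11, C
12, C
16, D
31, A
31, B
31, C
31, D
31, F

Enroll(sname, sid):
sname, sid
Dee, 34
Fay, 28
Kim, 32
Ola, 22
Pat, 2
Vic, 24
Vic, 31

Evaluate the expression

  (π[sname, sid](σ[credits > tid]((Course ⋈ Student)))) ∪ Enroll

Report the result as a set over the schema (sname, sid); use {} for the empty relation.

Course ⋈ Student (natural join on sid): {(1, Fay, 31, 2, A), (1, Fay, 31, 2, B), (1, Fay, 31, 2, C), (1, Fay, 31, 2, D), (1, Fay, 31, 2, F), (3, Gus, 11, 22, A), (3, Gus, 11, 22, B), (3, Gus, 11, 22, C), (3, Vic, 31, 1, A), (3, Vic, 31, 1, B), (3, Vic, 31, 1, C), (3, Vic, 31, 1, D), (3, Vic, 31, 1, F), (7, Dee, 11, 23, A), (7, Dee, 11, 23, B), (7, Dee, 11, 23, C), (7, Vic, 31, 19, A), (7, Vic, 31, 19, B), (7, Vic, 31, 19, C), (7, Vic, 31, 19, D), (7, Vic, 31, 19, F)}
Apply σ_{credits > tid}; surviving tuples: {(3, Vic, 31, 1, A), (3, Vic, 31, 1, B), (3, Vic, 31, 1, C), (3, Vic, 31, 1, D), (3, Vic, 31, 1, F)}
π_{sname, sid} gives {(Vic, 31)} (4 duplicate(s) eliminated).
Taking the union: {(Dee, 34), (Fay, 28), (Kim, 32), (Ola, 22), (Pat, 2), (Vic, 24), (Vic, 31)}

{(Dee, 34), (Fay, 28), (Kim, 32), (Ola, 22), (Pat, 2), (Vic, 24), (Vic, 31)}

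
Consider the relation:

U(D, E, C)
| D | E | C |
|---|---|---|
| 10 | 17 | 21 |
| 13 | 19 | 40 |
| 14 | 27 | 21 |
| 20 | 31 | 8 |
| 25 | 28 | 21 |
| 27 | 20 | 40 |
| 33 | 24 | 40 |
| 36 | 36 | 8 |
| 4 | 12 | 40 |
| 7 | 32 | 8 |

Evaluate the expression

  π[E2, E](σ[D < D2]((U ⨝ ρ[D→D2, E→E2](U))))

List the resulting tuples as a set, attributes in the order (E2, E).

ρ[D→D2, E→E2]: schema becomes (D2, E2, C); tuples unchanged.
Joining U and ρ[D→D2, E→E2](U) on C yields {(10, 17, 21, 10, 17), (10, 17, 21, 14, 27), (10, 17, 21, 25, 28), (13, 19, 40, 13, 19), (13, 19, 40, 27, 20), (13, 19, 40, 33, 24), (13, 19, 40, 4, 12), (14, 27, 21, 10, 17), (14, 27, 21, 14, 27), (14, 27, 21, 25, 28), (20, 31, 8, 20, 31), (20, 31, 8, 36, 36), (20, 31, 8, 7, 32), (25, 28, 21, 10, 17), (25, 28, 21, 14, 27), (25, 28, 21, 25, 28), (27, 20, 40, 13, 19), (27, 20, 40, 27, 20), (27, 20, 40, 33, 24), (27, 20, 40, 4, 12), (33, 24, 40, 13, 19), (33, 24, 40, 27, 20), (33, 24, 40, 33, 24), (33, 24, 40, 4, 12), (36, 36, 8, 20, 31), (36, 36, 8, 36, 36), (36, 36, 8, 7, 32), (4, 12, 40, 13, 19), (4, 12, 40, 27, 20), (4, 12, 40, 33, 24), (4, 12, 40, 4, 12), (7, 32, 8, 20, 31), (7, 32, 8, 36, 36), (7, 32, 8, 7, 32)}.
Selection D < D2: {(10, 17, 21, 14, 27), (10, 17, 21, 25, 28), (13, 19, 40, 27, 20), (13, 19, 40, 33, 24), (14, 27, 21, 25, 28), (20, 31, 8, 36, 36), (27, 20, 40, 33, 24), (4, 12, 40, 13, 19), (4, 12, 40, 27, 20), (4, 12, 40, 33, 24), (7, 32, 8, 20, 31), (7, 32, 8, 36, 36)}
Keep only column(s) E2, E: {(19, 12), (20, 12), (20, 19), (24, 12), (24, 19), (24, 20), (27, 17), (28, 17), (28, 27), (31, 32), (36, 31), (36, 32)}

{(19, 12), (20, 12), (20, 19), (24, 12), (24, 19), (24, 20), (27, 17), (28, 17), (28, 27), (31, 32), (36, 31), (36, 32)}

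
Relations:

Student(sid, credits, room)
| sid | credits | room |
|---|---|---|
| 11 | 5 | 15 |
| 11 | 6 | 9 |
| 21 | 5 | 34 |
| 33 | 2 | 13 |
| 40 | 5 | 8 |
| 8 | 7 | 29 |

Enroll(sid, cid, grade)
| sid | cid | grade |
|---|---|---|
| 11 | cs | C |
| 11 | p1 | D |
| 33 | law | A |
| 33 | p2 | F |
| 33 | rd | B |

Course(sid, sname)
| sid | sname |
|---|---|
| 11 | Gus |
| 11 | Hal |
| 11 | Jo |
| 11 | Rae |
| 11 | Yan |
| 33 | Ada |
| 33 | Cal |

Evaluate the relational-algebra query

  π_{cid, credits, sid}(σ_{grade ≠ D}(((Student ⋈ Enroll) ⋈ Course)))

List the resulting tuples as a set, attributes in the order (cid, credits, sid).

Natural join on sid: {(11, 5, 15, cs, C), (11, 5, 15, p1, D), (11, 6, 9, cs, C), (11, 6, 9, p1, D), (33, 2, 13, law, A), (33, 2, 13, p2, F), (33, 2, 13, rd, B)}
Natural join on sid: {(11, 5, 15, cs, C, Gus), (11, 5, 15, cs, C, Hal), (11, 5, 15, cs, C, Jo), (11, 5, 15, cs, C, Rae), (11, 5, 15, cs, C, Yan), (11, 5, 15, p1, D, Gus), (11, 5, 15, p1, D, Hal), (11, 5, 15, p1, D, Jo), (11, 5, 15, p1, D, Rae), (11, 5, 15, p1, D, Yan), (11, 6, 9, cs, C, Gus), (11, 6, 9, cs, C, Hal), (11, 6, 9, cs, C, Jo), (11, 6, 9, cs, C, Rae), (11, 6, 9, cs, C, Yan), (11, 6, 9, p1, D, Gus), (11, 6, 9, p1, D, Hal), (11, 6, 9, p1, D, Jo), (11, 6, 9, p1, D, Rae), (11, 6, 9, p1, D, Yan), (33, 2, 13, law, A, Ada), (33, 2, 13, law, A, Cal), (33, 2, 13, p2, F, Ada), (33, 2, 13, p2, F, Cal), (33, 2, 13, rd, B, Ada), (33, 2, 13, rd, B, Cal)}
σ[grade ≠ D]: keep tuples satisfying grade ≠ D → {(11, 5, 15, cs, C, Gus), (11, 5, 15, cs, C, Hal), (11, 5, 15, cs, C, Jo), (11, 5, 15, cs, C, Rae), (11, 5, 15, cs, C, Yan), (11, 6, 9, cs, C, Gus), (11, 6, 9, cs, C, Hal), (11, 6, 9, cs, C, Jo), (11, 6, 9, cs, C, Rae), (11, 6, 9, cs, C, Yan), (33, 2, 13, law, A, Ada), (33, 2, 13, law, A, Cal), (33, 2, 13, p2, F, Ada), (33, 2, 13, p2, F, Cal), (33, 2, 13, rd, B, Ada), (33, 2, 13, rd, B, Cal)}
Keep only column(s) cid, credits, sid (11 duplicate(s) eliminated): {(cs, 5, 11), (cs, 6, 11), (law, 2, 33), (p2, 2, 33), (rd, 2, 33)}

{(cs, 5, 11), (cs, 6, 11), (law, 2, 33), (p2, 2, 33), (rd, 2, 33)}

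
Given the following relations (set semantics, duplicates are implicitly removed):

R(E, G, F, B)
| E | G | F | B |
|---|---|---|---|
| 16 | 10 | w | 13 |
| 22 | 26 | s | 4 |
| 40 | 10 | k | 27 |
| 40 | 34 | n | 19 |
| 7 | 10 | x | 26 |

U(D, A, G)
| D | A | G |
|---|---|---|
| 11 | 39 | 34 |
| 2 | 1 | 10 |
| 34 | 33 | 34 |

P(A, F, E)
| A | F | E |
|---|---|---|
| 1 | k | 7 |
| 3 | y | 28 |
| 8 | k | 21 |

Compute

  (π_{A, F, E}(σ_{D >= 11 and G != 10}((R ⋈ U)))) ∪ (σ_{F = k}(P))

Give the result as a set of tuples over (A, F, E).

R ⋈ U (natural join on G): {(16, 10, w, 13, 2, 1), (40, 10, k, 27, 2, 1), (40, 34, n, 19, 11, 39), (40, 34, n, 19, 34, 33), (7, 10, x, 26, 2, 1)}
σ[D >= 11 and G != 10]: keep tuples satisfying D >= 11 and G != 10 → {(40, 34, n, 19, 11, 39), (40, 34, n, 19, 34, 33)}
Projecting to A, F, E: {(33, n, 40), (39, n, 40)}
σ[F = k]: keep tuples satisfying F = k → {(1, k, 7), (8, k, 21)}
Taking the union: {(1, k, 7), (33, n, 40), (39, n, 40), (8, k, 21)}

{(1, k, 7), (33, n, 40), (39, n, 40), (8, k, 21)}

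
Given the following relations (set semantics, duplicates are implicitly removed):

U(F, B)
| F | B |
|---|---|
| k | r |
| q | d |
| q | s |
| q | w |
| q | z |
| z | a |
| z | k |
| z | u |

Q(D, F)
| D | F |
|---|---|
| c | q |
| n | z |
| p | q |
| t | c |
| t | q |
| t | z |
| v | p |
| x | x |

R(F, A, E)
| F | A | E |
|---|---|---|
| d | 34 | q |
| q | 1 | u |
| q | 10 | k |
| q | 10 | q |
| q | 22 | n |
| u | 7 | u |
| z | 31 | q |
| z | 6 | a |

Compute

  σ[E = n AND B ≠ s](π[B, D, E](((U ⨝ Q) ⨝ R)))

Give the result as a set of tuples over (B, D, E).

{(d, c, n), (d, p, n), (d, t, n), (w, c, n), (w, p, n), (w, t, n), (z, c, n), (z, p, n), (z, t, n)}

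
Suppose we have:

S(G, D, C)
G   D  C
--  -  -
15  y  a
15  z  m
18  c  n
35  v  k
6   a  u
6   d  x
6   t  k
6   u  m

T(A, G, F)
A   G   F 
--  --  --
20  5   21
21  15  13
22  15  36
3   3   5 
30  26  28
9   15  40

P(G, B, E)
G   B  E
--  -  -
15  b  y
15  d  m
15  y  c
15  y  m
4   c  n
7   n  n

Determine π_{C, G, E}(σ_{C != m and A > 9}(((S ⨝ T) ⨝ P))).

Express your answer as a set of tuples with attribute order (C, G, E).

{(a, 15, c), (a, 15, m), (a, 15, y)}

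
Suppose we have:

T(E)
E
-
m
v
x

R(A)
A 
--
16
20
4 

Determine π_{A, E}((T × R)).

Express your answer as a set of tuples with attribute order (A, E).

T × R: Cartesian product, 3·3 = 9 tuples over (E, A).
Keep only column(s) A, E: {(16, m), (16, v), (16, x), (20, m), (20, v), (20, x), (4, m), (4, v), (4, x)}

{(16, m), (16, v), (16, x), (20, m), (20, v), (20, x), (4, m), (4, v), (4, x)}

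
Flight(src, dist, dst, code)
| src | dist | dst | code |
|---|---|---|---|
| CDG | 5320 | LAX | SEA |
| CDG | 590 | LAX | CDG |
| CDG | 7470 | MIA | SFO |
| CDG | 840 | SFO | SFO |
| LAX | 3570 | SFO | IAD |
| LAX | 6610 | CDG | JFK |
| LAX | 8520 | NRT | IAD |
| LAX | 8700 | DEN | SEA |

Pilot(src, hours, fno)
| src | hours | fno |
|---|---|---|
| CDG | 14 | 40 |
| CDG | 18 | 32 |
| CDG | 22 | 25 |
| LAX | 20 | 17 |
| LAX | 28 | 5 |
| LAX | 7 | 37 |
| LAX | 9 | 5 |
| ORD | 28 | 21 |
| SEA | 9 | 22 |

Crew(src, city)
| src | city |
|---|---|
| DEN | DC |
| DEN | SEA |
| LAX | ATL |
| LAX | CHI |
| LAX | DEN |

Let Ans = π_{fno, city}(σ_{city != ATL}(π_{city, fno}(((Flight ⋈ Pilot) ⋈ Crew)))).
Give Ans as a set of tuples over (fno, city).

Joining Flight and Pilot on src yields {(CDG, 5320, LAX, SEA, 14, 40), (CDG, 5320, LAX, SEA, 18, 32), (CDG, 5320, LAX, SEA, 22, 25), (CDG, 590, LAX, CDG, 14, 40), (CDG, 590, LAX, CDG, 18, 32), (CDG, 590, LAX, CDG, 22, 25), (CDG, 7470, MIA, SFO, 14, 40), (CDG, 7470, MIA, SFO, 18, 32), (CDG, 7470, MIA, SFO, 22, 25), (CDG, 840, SFO, SFO, 14, 40), (CDG, 840, SFO, SFO, 18, 32), (CDG, 840, SFO, SFO, 22, 25), (LAX, 3570, SFO, IAD, 20, 17), (LAX, 3570, SFO, IAD, 28, 5), (LAX, 3570, SFO, IAD, 7, 37), (LAX, 3570, SFO, IAD, 9, 5), (LAX, 6610, CDG, JFK, 20, 17), (LAX, 6610, CDG, JFK, 28, 5), (LAX, 6610, CDG, JFK, 7, 37), (LAX, 6610, CDG, JFK, 9, 5), (LAX, 8520, NRT, IAD, 20, 17), (LAX, 8520, NRT, IAD, 28, 5), (LAX, 8520, NRT, IAD, 7, 37), (LAX, 8520, NRT, IAD, 9, 5), (LAX, 8700, DEN, SEA, 20, 17), (LAX, 8700, DEN, SEA, 28, 5), (LAX, 8700, DEN, SEA, 7, 37), (LAX, 8700, DEN, SEA, 9, 5)}.
Joining (Flight ⋈ Pilot) and Crew on src yields {(LAX, 3570, SFO, IAD, 20, 17, ATL), (LAX, 3570, SFO, IAD, 20, 17, CHI), (LAX, 3570, SFO, IAD, 20, 17, DEN), (LAX, 3570, SFO, IAD, 28, 5, ATL), (LAX, 3570, SFO, IAD, 28, 5, CHI), (LAX, 3570, SFO, IAD, 28, 5, DEN), (LAX, 3570, SFO, IAD, 7, 37, ATL), (LAX, 3570, SFO, IAD, 7, 37, CHI), (LAX, 3570, SFO, IAD, 7, 37, DEN), (LAX, 3570, SFO, IAD, 9, 5, ATL), (LAX, 3570, SFO, IAD, 9, 5, CHI), (LAX, 3570, SFO, IAD, 9, 5, DEN), (LAX, 6610, CDG, JFK, 20, 17, ATL), (LAX, 6610, CDG, JFK, 20, 17, CHI), (LAX, 6610, CDG, JFK, 20, 17, DEN), (LAX, 6610, CDG, JFK, 28, 5, ATL), (LAX, 6610, CDG, JFK, 28, 5, CHI), (LAX, 6610, CDG, JFK, 28, 5, DEN), (LAX, 6610, CDG, JFK, 7, 37, ATL), (LAX, 6610, CDG, JFK, 7, 37, CHI), (LAX, 6610, CDG, JFK, 7, 37, DEN), (LAX, 6610, CDG, JFK, 9, 5, ATL), (LAX, 6610, CDG, JFK, 9, 5, CHI), (LAX, 6610, CDG, JFK, 9, 5, DEN), (LAX, 8520, NRT, IAD, 20, 17, ATL), (LAX, 8520, NRT, IAD, 20, 17, CHI), (LAX, 8520, NRT, IAD, 20, 17, DEN), (LAX, 8520, NRT, IAD, 28, 5, ATL), (LAX, 8520, NRT, IAD, 28, 5, CHI), (LAX, 8520, NRT, IAD, 28, 5, DEN), (LAX, 8520, NRT, IAD, 7, 37, ATL), (LAX, 8520, NRT, IAD, 7, 37, CHI), (LAX, 8520, NRT, IAD, 7, 37, DEN), (LAX, 8520, NRT, IAD, 9, 5, ATL), (LAX, 8520, NRT, IAD, 9, 5, CHI), (LAX, 8520, NRT, IAD, 9, 5, DEN), (LAX, 8700, DEN, SEA, 20, 17, ATL), (LAX, 8700, DEN, SEA, 20, 17, CHI), (LAX, 8700, DEN, SEA, 20, 17, DEN), (LAX, 8700, DEN, SEA, 28, 5, ATL), (LAX, 8700, DEN, SEA, 28, 5, CHI), (LAX, 8700, DEN, SEA, 28, 5, DEN), (LAX, 8700, DEN, SEA, 7, 37, ATL), (LAX, 8700, DEN, SEA, 7, 37, CHI), (LAX, 8700, DEN, SEA, 7, 37, DEN), (LAX, 8700, DEN, SEA, 9, 5, ATL), (LAX, 8700, DEN, SEA, 9, 5, CHI), (LAX, 8700, DEN, SEA, 9, 5, DEN)}.
π[city, fno]: project onto (city, fno) (39 duplicate(s) eliminated) → {(ATL, 17), (ATL, 37), (ATL, 5), (CHI, 17), (CHI, 37), (CHI, 5), (DEN, 17), (DEN, 37), (DEN, 5)}
Filtering on city != ATL leaves {(CHI, 17), (CHI, 37), (CHI, 5), (DEN, 17), (DEN, 37), (DEN, 5)}.
π[fno, city]: project onto (fno, city) → {(17, CHI), (17, DEN), (37, CHI), (37, DEN), (5, CHI), (5, DEN)}

{(17, CHI), (17, DEN), (37, CHI), (37, DEN), (5, CHI), (5, DEN)}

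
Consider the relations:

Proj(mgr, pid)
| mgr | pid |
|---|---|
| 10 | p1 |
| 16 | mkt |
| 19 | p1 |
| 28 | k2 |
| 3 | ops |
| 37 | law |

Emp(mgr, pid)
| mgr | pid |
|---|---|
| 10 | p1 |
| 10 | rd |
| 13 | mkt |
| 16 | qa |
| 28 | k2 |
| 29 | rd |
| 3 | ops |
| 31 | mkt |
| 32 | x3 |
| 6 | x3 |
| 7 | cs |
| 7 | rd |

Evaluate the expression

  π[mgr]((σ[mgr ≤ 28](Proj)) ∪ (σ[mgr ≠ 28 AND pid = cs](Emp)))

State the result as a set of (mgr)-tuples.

σ[mgr ≤ 28]: keep tuples satisfying mgr ≤ 28 → {(10, p1), (16, mkt), (19, p1), (28, k2), (3, ops)}
σ[mgr ≠ 28 AND pid = cs]: keep tuples satisfying mgr ≠ 28 AND pid = cs → {(7, cs)}
Set union of the two operands is {(10, p1), (16, mkt), (19, p1), (28, k2), (3, ops), (7, cs)}.
Projecting to mgr: {10, 16, 19, 28, 3, 7}

{10, 16, 19, 28, 3, 7}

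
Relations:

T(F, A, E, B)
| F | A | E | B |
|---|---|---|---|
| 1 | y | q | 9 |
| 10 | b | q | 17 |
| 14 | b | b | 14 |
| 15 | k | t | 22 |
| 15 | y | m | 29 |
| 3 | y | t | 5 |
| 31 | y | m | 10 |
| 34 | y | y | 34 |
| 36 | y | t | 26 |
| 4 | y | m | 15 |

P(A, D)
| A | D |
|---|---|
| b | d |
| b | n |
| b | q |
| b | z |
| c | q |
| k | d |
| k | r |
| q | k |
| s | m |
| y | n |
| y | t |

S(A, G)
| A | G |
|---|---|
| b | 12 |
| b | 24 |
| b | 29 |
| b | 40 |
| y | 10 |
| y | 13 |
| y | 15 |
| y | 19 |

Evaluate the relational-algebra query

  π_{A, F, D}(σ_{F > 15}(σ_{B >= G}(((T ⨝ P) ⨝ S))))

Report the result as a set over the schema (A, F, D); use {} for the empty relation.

{(y, 31, n), (y, 31, t), (y, 34, n), (y, 34, t), (y, 36, n), (y, 36, t)}

T ⋈ P (natural join on A): {(1, y, q, 9, n), (1, y, q, 9, t), (10, b, q, 17, d), (10, b, q, 17, n), (10, b, q, 17, q), (10, b, q, 17, z), (14, b, b, 14, d), (14, b, b, 14, n), (14, b, b, 14, q), (14, b, b, 14, z), (15, k, t, 22, d), (15, k, t, 22, r), (15, y, m, 29, n), (15, y, m, 29, t), (3, y, t, 5, n), (3, y, t, 5, t), (31, y, m, 10, n), (31, y, m, 10, t), (34, y, y, 34, n), (34, y, y, 34, t), (36, y, t, 26, n), (36, y, t, 26, t), (4, y, m, 15, n), (4, y, m, 15, t)}
(T ⨝ P) ⋈ S (natural join on A): {(1, y, q, 9, n, 10), (1, y, q, 9, n, 13), (1, y, q, 9, n, 15), (1, y, q, 9, n, 19), (1, y, q, 9, t, 10), (1, y, q, 9, t, 13), (1, y, q, 9, t, 15), (1, y, q, 9, t, 19), (10, b, q, 17, d, 12), (10, b, q, 17, d, 24), (10, b, q, 17, d, 29), (10, b, q, 17, d, 40), (10, b, q, 17, n, 12), (10, b, q, 17, n, 24), (10, b, q, 17, n, 29), (10, b, q, 17, n, 40), (10, b, q, 17, q, 12), (10, b, q, 17, q, 24), (10, b, q, 17, q, 29), (10, b, q, 17, q, 40), (10, b, q, 17, z, 12), (10, b, q, 17, z, 24), (10, b, q, 17, z, 29), (10, b, q, 17, z, 40), (14, b, b, 14, d, 12), (14, b, b, 14, d, 24), (14, b, b, 14, d, 29), (14, b, b, 14, d, 40), (14, b, b, 14, n, 12), (14, b, b, 14, n, 24), (14, b, b, 14, n, 29), (14, b, b, 14, n, 40), (14, b, b, 14, q, 12), (14, b, b, 14, q, 24), (14, b, b, 14, q, 29), (14, b, b, 14, q, 40), (14, b, b, 14, z, 12), (14, b, b, 14, z, 24), (14, b, b, 14, z, 29), (14, b, b, 14, z, 40), (15, y, m, 29, n, 10), (15, y, m, 29, n, 13), (15, y, m, 29, n, 15), (15, y, m, 29, n, 19), (15, y, m, 29, t, 10), (15, y, m, 29, t, 13), (15, y, m, 29, t, 15), (15, y, m, 29, t, 19), (3, y, t, 5, n, 10), (3, y, t, 5, n, 13), (3, y, t, 5, n, 15), (3, y, t, 5, n, 19), (3, y, t, 5, t, 10), (3, y, t, 5, t, 13), (3, y, t, 5, t, 15), (3, y, t, 5, t, 19), (31, y, m, 10, n, 10), (31, y, m, 10, n, 13), (31, y, m, 10, n, 15), (31, y, m, 10, n, 19), (31, y, m, 10, t, 10), (31, y, m, 10, t, 13), (31, y, m, 10, t, 15), (31, y, m, 10, t, 19), (34, y, y, 34, n, 10), (34, y, y, 34, n, 13), (34, y, y, 34, n, 15), (34, y, y, 34, n, 19), (34, y, y, 34, t, 10), (34, y, y, 34, t, 13), (34, y, y, 34, t, 15), (34, y, y, 34, t, 19), (36, y, t, 26, n, 10), (36, y, t, 26, n, 13), (36, y, t, 26, n, 15), (36, y, t, 26, n, 19), (36, y, t, 26, t, 10), (36, y, t, 26, t, 13), (36, y, t, 26, t, 15), (36, y, t, 26, t, 19), (4, y, m, 15, n, 10), (4, y, m, 15, n, 13), (4, y, m, 15, n, 15), (4, y, m, 15, n, 19), (4, y, m, 15, t, 10), (4, y, m, 15, t, 13), (4, y, m, 15, t, 15), (4, y, m, 15, t, 19)}
Apply σ_{B >= G}; surviving tuples: {(10, b, q, 17, d, 12), (10, b, q, 17, n, 12), (10, b, q, 17, q, 12), (10, b, q, 17, z, 12), (14, b, b, 14, d, 12), (14, b, b, 14, n, 12), (14, b, b, 14, q, 12), (14, b, b, 14, z, 12), (15, y, m, 29, n, 10), (15, y, m, 29, n, 13), (15, y, m, 29, n, 15), (15, y, m, 29, n, 19), (15, y, m, 29, t, 10), (15, y, m, 29, t, 13), (15, y, m, 29, t, 15), (15, y, m, 29, t, 19), (31, y, m, 10, n, 10), (31, y, m, 10, t, 10), (34, y, y, 34, n, 10), (34, y, y, 34, n, 13), (34, y, y, 34, n, 15), (34, y, y, 34, n, 19), (34, y, y, 34, t, 10), (34, y, y, 34, t, 13), (34, y, y, 34, t, 15), (34, y, y, 34, t, 19), (36, y, t, 26, n, 10), (36, y, t, 26, n, 13), (36, y, t, 26, n, 15), (36, y, t, 26, n, 19), (36, y, t, 26, t, 10), (36, y, t, 26, t, 13), (36, y, t, 26, t, 15), (36, y, t, 26, t, 19), (4, y, m, 15, n, 10), (4, y, m, 15, n, 13), (4, y, m, 15, n, 15), (4, y, m, 15, t, 10), (4, y, m, 15, t, 13), (4, y, m, 15, t, 15)}
Apply σ_{F > 15}; surviving tuples: {(31, y, m, 10, n, 10), (31, y, m, 10, t, 10), (34, y, y, 34, n, 10), (34, y, y, 34, n, 13), (34, y, y, 34, n, 15), (34, y, y, 34, n, 19), (34, y, y, 34, t, 10), (34, y, y, 34, t, 13), (34, y, y, 34, t, 15), (34, y, y, 34, t, 19), (36, y, t, 26, n, 10), (36, y, t, 26, n, 13), (36, y, t, 26, n, 15), (36, y, t, 26, n, 19), (36, y, t, 26, t, 10), (36, y, t, 26, t, 13), (36, y, t, 26, t, 15), (36, y, t, 26, t, 19)}
Projecting to A, F, D (12 duplicate(s) eliminated): {(y, 31, n), (y, 31, t), (y, 34, n), (y, 34, t), (y, 36, n), (y, 36, t)}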